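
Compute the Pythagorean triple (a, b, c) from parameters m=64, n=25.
(3471, 3200, 4721)

Euclid's formula: a = m² - n², b = 2mn, c = m² + n²
m = 64, n = 25
a = 64² - 25² = 4096 - 625 = 3471
b = 2 × 64 × 25 = 3200
c = 64² + 25² = 4096 + 625 = 4721
Verification: 3471² + 3200² = 12047841 + 10240000 = 22287841 = 4721² ✓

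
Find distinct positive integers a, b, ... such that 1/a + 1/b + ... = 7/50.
1/8 + 1/67 + 1/13400

Greedy algorithm:
7/50: ceiling(50/7) = 8, use 1/8
3/200: ceiling(200/3) = 67, use 1/67
1/13400: ceiling(13400/1) = 13400, use 1/13400
Result: 7/50 = 1/8 + 1/67 + 1/13400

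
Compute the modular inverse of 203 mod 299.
109

gcd(203, 299) = 1, so the inverse exists.
Extended Euclidean algorithm on (299, 203):
299 = 1 × 203 + 96  ⟹  96 = (1)·299 + (-1)·203
203 = 2 × 96 + 11  ⟹  11 = (-2)·299 + (3)·203
96 = 8 × 11 + 8  ⟹  8 = (17)·299 + (-25)·203
11 = 1 × 8 + 3  ⟹  3 = (-19)·299 + (28)·203
8 = 2 × 3 + 2  ⟹  2 = (55)·299 + (-81)·203
3 = 1 × 2 + 1  ⟹  1 = (-74)·299 + (109)·203
So (109)·203 ≡ 1 (mod 299), i.e. 203^(-1) ≡ 109 (mod 299).
Check: 203 × 109 = 22127 ≡ 1 (mod 299)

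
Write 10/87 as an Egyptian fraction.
1/9 + 1/261

Greedy algorithm:
10/87: ceiling(87/10) = 9, use 1/9
1/261: ceiling(261/1) = 261, use 1/261
Result: 10/87 = 1/9 + 1/261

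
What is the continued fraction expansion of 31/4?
[7; 1, 3]

Euclidean algorithm steps:
31 = 7 × 4 + 3
4 = 1 × 3 + 1
3 = 3 × 1 + 0
Continued fraction: [7; 1, 3]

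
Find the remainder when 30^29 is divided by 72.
0

Repeated squaring. Binary of 29 = 11101.
30^1 ≡ 30 (mod 72); 30^2 ≡ 36 (mod 72); 30^4 ≡ 0 (mod 72); 30^8 ≡ 0 (mod 72); 30^16 ≡ 0 (mod 72)
30^29 = 30^1 × 30^4 × 30^8 × 30^16 ≡ 0 (mod 72)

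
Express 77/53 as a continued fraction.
[1; 2, 4, 1, 4]

Euclidean algorithm steps:
77 = 1 × 53 + 24
53 = 2 × 24 + 5
24 = 4 × 5 + 4
5 = 1 × 4 + 1
4 = 4 × 1 + 0
Continued fraction: [1; 2, 4, 1, 4]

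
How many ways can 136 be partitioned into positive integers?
10015581680

p(n) counts ways to write n as a sum of positive integers (order ignored).
Euler's pentagonal recurrence: p(k) = p(k-1) + p(k-2) - p(k-5) - p(k-7) + p(k-12) + p(k-15) - ... (offsets j(3j∓1)/2, signs ++--, p(0)=1, p(<0)=0).
DP table for k = 0..135: p(0)=1, p(1)=1, p(2)=2, p(3)=3, p(4)=5, p(5)=7, p(6)=11, p(7)=15, p(8)=22, p(9)=30, p(10)=42, p(11)=56, p(12)=77, p(13)=101, p(14)=135, p(15)=176, p(16)=231, p(17)=297, p(18)=385, p(19)=490, p(20)=627, p(21)=792, p(22)=1002, p(23)=1255, p(24)=1575, p(25)=1958, p(26)=2436, p(27)=3010, p(28)=3718, p(29)=4565, p(30)=5604, p(31)=6842, p(32)=8349, p(33)=10143, p(34)=12310, p(35)=14883, p(36)=17977, p(37)=21637, p(38)=26015, p(39)=31185, p(40)=37338, p(41)=44583, p(42)=53174, p(43)=63261, p(44)=75175, p(45)=89134, p(46)=105558, p(47)=124754, p(48)=147273, p(49)=173525, p(50)=204226, p(51)=239943, p(52)=281589, p(53)=329931, p(54)=386155, p(55)=451276, p(56)=526823, p(57)=614154, p(58)=715220, p(59)=831820, p(60)=966467, p(61)=1121505, p(62)=1300156, p(63)=1505499, p(64)=1741630, p(65)=2012558, p(66)=2323520, p(67)=2679689, p(68)=3087735, p(69)=3554345, p(70)=4087968, p(71)=4697205, p(72)=5392783, p(73)=6185689, p(74)=7089500, p(75)=8118264, p(76)=9289091, p(77)=10619863, p(78)=12132164, p(79)=13848650, p(80)=15796476, p(81)=18004327, p(82)=20506255, p(83)=23338469, p(84)=26543660, p(85)=30167357, p(86)=34262962, p(87)=38887673, p(88)=44108109, p(89)=49995925, p(90)=56634173, p(91)=64112359, p(92)=72533807, p(93)=82010177, p(94)=92669720, p(95)=104651419, p(96)=118114304, p(97)=133230930, p(98)=150198136, p(99)=169229875, p(100)=190569292, p(101)=214481126, p(102)=241265379, p(103)=271248950, p(104)=304801365, p(105)=342325709, p(106)=384276336, p(107)=431149389, p(108)=483502844, p(109)=541946240, p(110)=607163746, p(111)=679903203, p(112)=761002156, p(113)=851376628, p(114)=952050665, p(115)=1064144451, p(116)=1188908248, p(117)=1327710076, p(118)=1482074143, p(119)=1653668665, p(120)=1844349560, p(121)=2056148051, p(122)=2291320912, p(123)=2552338241, p(124)=2841940500, p(125)=3163127352, p(126)=3519222692, p(127)=3913864295, p(128)=4351078600, p(129)=4835271870, p(130)=5371315400, p(131)=5964539504, p(132)=6620830889, p(133)=7346629512, p(134)=8149040695, p(135)=9035836076.
Final step: p(136) = p(135) + p(134) - p(131) - p(129) + p(124) + p(121) - p(114) - p(110) + p(101) + p(96) - p(85) - p(79) + p(66) + p(59) - p(44) - p(36) + p(19) + p(10)
= 9035836076 + 8149040695 - 5964539504 - 4835271870 + 2841940500 + 2056148051 - 952050665 - 607163746 + 214481126 + 118114304 - 30167357 - 13848650 + 2323520 + 831820 - 75175 - 17977 + 490 + 42
= 10015581680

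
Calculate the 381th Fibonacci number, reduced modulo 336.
2

Matrix identity: Q^n = [[F_(n+1), F_n], [F_n, F_(n-1)]] with Q = [[1,1],[1,0]].
n = 381 = 101111101₂. Square-and-multiply, entries mod 336:
Q^1 = [[1,1],[1,0]]
Q^2 = (Q^1)² = [[2,1],[1,1]]
Q^5 = (Q^2)²·Q = [[8,5],[5,3]]
Q^11 = (Q^5)²·Q = [[144,89],[89,55]]
Q^23 = (Q^11)²·Q = [[0,97],[97,239]]
Q^47 = (Q^23)²·Q = [[0,1],[1,335]]
Q^95 = (Q^47)²·Q = [[0,1],[1,335]]
Q^190 = (Q^95)² = [[1,335],[335,2]]
Q^381 = (Q^190)²·Q = [[335,2],[2,333]]
F_381 mod 336 = Q^381[0][1] = 2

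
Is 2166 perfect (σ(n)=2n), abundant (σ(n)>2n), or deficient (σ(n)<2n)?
abundant

Proper divisors of 2166: sum = 1 + 2 + 3 + 6 + 19 + 38 + 57 + 114 + 361 + 722 + 1083 = 2406
Since 2406 > 2166, 2166 is abundant.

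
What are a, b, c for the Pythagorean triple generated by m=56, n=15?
(2911, 1680, 3361)

Euclid's formula: a = m² - n², b = 2mn, c = m² + n²
m = 56, n = 15
a = 56² - 15² = 3136 - 225 = 2911
b = 2 × 56 × 15 = 1680
c = 56² + 15² = 3136 + 225 = 3361
Verification: 2911² + 1680² = 8473921 + 2822400 = 11296321 = 3361² ✓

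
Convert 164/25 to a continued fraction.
[6; 1, 1, 3, 1, 2]

Euclidean algorithm steps:
164 = 6 × 25 + 14
25 = 1 × 14 + 11
14 = 1 × 11 + 3
11 = 3 × 3 + 2
3 = 1 × 2 + 1
2 = 2 × 1 + 0
Continued fraction: [6; 1, 1, 3, 1, 2]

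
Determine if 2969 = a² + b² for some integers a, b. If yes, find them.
37² + 40² (a=37, b=40)

Factorization: 2969 = 2969
By Fermat: n is sum of two squares iff every prime p ≡ 3 (mod 4) appears to even power.
All primes ≡ 3 (mod 4) appear to even power.
Search a = 0, 1, 2, … for 2969 - a² a perfect square: first hit at a = 37: 2969 - 1369 = 1600 = 40².
2969 = 37² + 40² = 1369 + 1600 ✓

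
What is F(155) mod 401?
188

Matrix identity: Q^n = [[F_(n+1), F_n], [F_n, F_(n-1)]] with Q = [[1,1],[1,0]].
n = 155 = 10011011₂. Square-and-multiply, entries mod 401:
Q^1 = [[1,1],[1,0]]
Q^2 = (Q^1)² = [[2,1],[1,1]]
Q^4 = (Q^2)² = [[5,3],[3,2]]
Q^9 = (Q^4)²·Q = [[55,34],[34,21]]
Q^19 = (Q^9)²·Q = [[349,171],[171,178]]
Q^38 = (Q^19)² = [[266,293],[293,374]]
Q^77 = (Q^38)²·Q = [[67,215],[215,253]]
Q^155 = (Q^77)²·Q = [[16,188],[188,229]]
F_155 mod 401 = Q^155[0][1] = 188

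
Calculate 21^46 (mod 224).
105

Repeated squaring. Binary of 46 = 101110.
21^1 ≡ 21 (mod 224); 21^2 ≡ 217 (mod 224); 21^4 ≡ 49 (mod 224); 21^8 ≡ 161 (mod 224); 21^16 ≡ 161 (mod 224); 21^32 ≡ 161 (mod 224)
21^46 = 21^2 × 21^4 × 21^8 × 21^32 ≡ 105 (mod 224)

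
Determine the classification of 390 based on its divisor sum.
abundant

Proper divisors of 390: sum = 1 + 2 + 3 + 5 + 6 + 10 + 13 + 15 + 26 + 30 + 39 + 65 + 78 + 130 + 195 = 618
Since 618 > 390, 390 is abundant.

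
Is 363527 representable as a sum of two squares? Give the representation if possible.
Not possible

Factorization: 363527 = 19^3 × 53
By Fermat: n is sum of two squares iff every prime p ≡ 3 (mod 4) appears to even power.
Prime(s) ≡ 3 (mod 4) with odd exponent: [(19, 3)]
Therefore 363527 cannot be expressed as a² + b².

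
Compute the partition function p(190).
1667727404093

p(n) counts ways to write n as a sum of positive integers (order ignored).
Euler's pentagonal recurrence: p(k) = p(k-1) + p(k-2) - p(k-5) - p(k-7) + p(k-12) + p(k-15) - ... (offsets j(3j∓1)/2, signs ++--, p(0)=1, p(<0)=0).
DP table for k = 0..189: p(0)=1, p(1)=1, p(2)=2, p(3)=3, p(4)=5, p(5)=7, p(6)=11, p(7)=15, p(8)=22, p(9)=30, p(10)=42, p(11)=56, p(12)=77, p(13)=101, p(14)=135, p(15)=176, p(16)=231, p(17)=297, p(18)=385, p(19)=490, p(20)=627, p(21)=792, p(22)=1002, p(23)=1255, p(24)=1575, p(25)=1958, p(26)=2436, p(27)=3010, p(28)=3718, p(29)=4565, p(30)=5604, p(31)=6842, p(32)=8349, p(33)=10143, p(34)=12310, p(35)=14883, p(36)=17977, p(37)=21637, p(38)=26015, p(39)=31185, p(40)=37338, p(41)=44583, p(42)=53174, p(43)=63261, p(44)=75175, p(45)=89134, p(46)=105558, p(47)=124754, p(48)=147273, p(49)=173525, p(50)=204226, p(51)=239943, p(52)=281589, p(53)=329931, p(54)=386155, p(55)=451276, p(56)=526823, p(57)=614154, p(58)=715220, p(59)=831820, p(60)=966467, p(61)=1121505, p(62)=1300156, p(63)=1505499, p(64)=1741630, p(65)=2012558, p(66)=2323520, p(67)=2679689, p(68)=3087735, p(69)=3554345, p(70)=4087968, p(71)=4697205, p(72)=5392783, p(73)=6185689, p(74)=7089500, p(75)=8118264, p(76)=9289091, p(77)=10619863, p(78)=12132164, p(79)=13848650, p(80)=15796476, p(81)=18004327, p(82)=20506255, p(83)=23338469, p(84)=26543660, p(85)=30167357, p(86)=34262962, p(87)=38887673, p(88)=44108109, p(89)=49995925, p(90)=56634173, p(91)=64112359, p(92)=72533807, p(93)=82010177, p(94)=92669720, p(95)=104651419, p(96)=118114304, p(97)=133230930, p(98)=150198136, p(99)=169229875, p(100)=190569292, p(101)=214481126, p(102)=241265379, p(103)=271248950, p(104)=304801365, p(105)=342325709, p(106)=384276336, p(107)=431149389, p(108)=483502844, p(109)=541946240, p(110)=607163746, p(111)=679903203, p(112)=761002156, p(113)=851376628, p(114)=952050665, p(115)=1064144451, p(116)=1188908248, p(117)=1327710076, p(118)=1482074143, p(119)=1653668665, p(120)=1844349560, p(121)=2056148051, p(122)=2291320912, p(123)=2552338241, p(124)=2841940500, p(125)=3163127352, p(126)=3519222692, p(127)=3913864295, p(128)=4351078600, p(129)=4835271870, p(130)=5371315400, p(131)=5964539504, p(132)=6620830889, p(133)=7346629512, p(134)=8149040695, p(135)=9035836076, p(136)=10015581680, p(137)=11097645016, p(138)=12292341831, p(139)=13610949895, p(140)=15065878135, p(141)=16670689208, p(142)=18440293320, p(143)=20390982757, p(144)=22540654445, p(145)=24908858009, p(146)=27517052599, p(147)=30388671978, p(148)=33549419497, p(149)=37027355200, p(150)=40853235313, p(151)=45060624582, p(152)=49686288421, p(153)=54770336324, p(154)=60356673280, p(155)=66493182097, p(156)=73232243759, p(157)=80630964769, p(158)=88751778802, p(159)=97662728555, p(160)=107438159466, p(161)=118159068427, p(162)=129913904637, p(163)=142798995930, p(164)=156919475295, p(165)=172389800255, p(166)=189334822579, p(167)=207890420102, p(168)=228204732751, p(169)=250438925115, p(170)=274768617130, p(171)=301384802048, p(172)=330495499613, p(173)=362326859895, p(174)=397125074750, p(175)=435157697830, p(176)=476715857290, p(177)=522115831195, p(178)=571701605655, p(179)=625846753120, p(180)=684957390936, p(181)=749474411781, p(182)=819876908323, p(183)=896684817527, p(184)=980462880430, p(185)=1071823774337, p(186)=1171432692373, p(187)=1280011042268, p(188)=1398341745571, p(189)=1527273599625.
Final step: p(190) = p(189) + p(188) - p(185) - p(183) + p(178) + p(175) - p(168) - p(164) + p(155) + p(150) - p(139) - p(133) + p(120) + p(113) - p(98) - p(90) + p(73) + p(64) - p(45) - p(35) + p(14) + p(3)
= 1527273599625 + 1398341745571 - 1071823774337 - 896684817527 + 571701605655 + 435157697830 - 228204732751 - 156919475295 + 66493182097 + 40853235313 - 13610949895 - 7346629512 + 1844349560 + 851376628 - 150198136 - 56634173 + 6185689 + 1741630 - 89134 - 14883 + 135 + 3
= 1667727404093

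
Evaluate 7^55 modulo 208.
71

Repeated squaring. Binary of 55 = 110111.
7^1 ≡ 7 (mod 208); 7^2 ≡ 49 (mod 208); 7^4 ≡ 113 (mod 208); 7^8 ≡ 81 (mod 208); 7^16 ≡ 113 (mod 208); 7^32 ≡ 81 (mod 208)
7^55 = 7^1 × 7^2 × 7^4 × 7^16 × 7^32 ≡ 71 (mod 208)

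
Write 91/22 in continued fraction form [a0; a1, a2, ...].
[4; 7, 3]

Euclidean algorithm steps:
91 = 4 × 22 + 3
22 = 7 × 3 + 1
3 = 3 × 1 + 0
Continued fraction: [4; 7, 3]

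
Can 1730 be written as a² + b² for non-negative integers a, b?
7² + 41² (a=7, b=41)

Factorization: 1730 = 2 × 5 × 173
By Fermat: n is sum of two squares iff every prime p ≡ 3 (mod 4) appears to even power.
All primes ≡ 3 (mod 4) appear to even power.
Search a = 0, 1, 2, … for 1730 - a² a perfect square: first hit at a = 7: 1730 - 49 = 1681 = 41².
1730 = 7² + 41² = 49 + 1681 ✓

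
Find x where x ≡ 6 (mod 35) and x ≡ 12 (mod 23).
426

Using Chinese Remainder Theorem:
M = 35 × 23 = 805
M1 = 23, M2 = 35
y1 = 23^(-1) mod 35 = 32
y2 = 35^(-1) mod 23 = 2
x = (6×23×32 + 12×35×2) mod 805 = 426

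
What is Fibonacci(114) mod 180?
172

Matrix identity: Q^n = [[F_(n+1), F_n], [F_n, F_(n-1)]] with Q = [[1,1],[1,0]].
n = 114 = 1110010₂. Square-and-multiply, entries mod 180:
Q^1 = [[1,1],[1,0]]
Q^3 = (Q^1)²·Q = [[3,2],[2,1]]
Q^7 = (Q^3)²·Q = [[21,13],[13,8]]
Q^14 = (Q^7)² = [[70,17],[17,53]]
Q^28 = (Q^14)² = [[149,111],[111,38]]
Q^57 = (Q^28)²·Q = [[19,142],[142,57]]
Q^114 = (Q^57)² = [[5,172],[172,13]]
F_114 mod 180 = Q^114[0][1] = 172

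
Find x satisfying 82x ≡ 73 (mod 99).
x ≡ 19 (mod 99)

gcd(82, 99) = 1, which divides 73, so solutions exist.
Find 82^(-1) mod 99 by the extended Euclidean algorithm:
99 = 1 × 82 + 17  ⟹  17 = (1)·99 + (-1)·82
82 = 4 × 17 + 14  ⟹  14 = (-4)·99 + (5)·82
17 = 1 × 14 + 3  ⟹  3 = (5)·99 + (-6)·82
14 = 4 × 3 + 2  ⟹  2 = (-24)·99 + (29)·82
3 = 1 × 2 + 1  ⟹  1 = (29)·99 + (-35)·82
So (-35)·82 ≡ 1 (mod 99), i.e. 82^(-1) ≡ -35 ≡ 64 (mod 99).
x ≡ 64 × 73 = 4672 ≡ 19 (mod 99).
Check: 82 × 19 = 1558 ≡ 73 (mod 99).
Unique solution: x ≡ 19 (mod 99)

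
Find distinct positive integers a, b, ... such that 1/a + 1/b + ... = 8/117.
1/15 + 1/585

Greedy algorithm:
8/117: ceiling(117/8) = 15, use 1/15
1/585: ceiling(585/1) = 585, use 1/585
Result: 8/117 = 1/15 + 1/585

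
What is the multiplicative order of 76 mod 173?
172

173 is prime, so ord(76) divides φ(173) = 172.
Divisors of 172: 1, 2, 4, 43, 86, 172.
Repeated squaring: 76^1 ≡ 76, 76^2 ≡ 67, 76^4 ≡ 164, 76^8 ≡ 81, 76^16 ≡ 160, 76^32 ≡ 169, 76^64 ≡ 16, 76^128 ≡ 83 (mod 173).
Test 76^d mod 173 for each divisor d in increasing order:
76^1 ≡ 76
76^2 ≡ 67
76^4 ≡ 164
76^43 = 76^32·76^8·76^2·76^1 ≡ 93
76^86 = 76^64·76^16·76^4·76^2 ≡ 172
76^172 = 76^128·76^32·76^8·76^4 ≡ 1  ← first divisor giving 1
The order is 172.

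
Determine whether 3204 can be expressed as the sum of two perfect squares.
30² + 48² (a=30, b=48)

Factorization: 3204 = 2^2 × 3^2 × 89
By Fermat: n is sum of two squares iff every prime p ≡ 3 (mod 4) appears to even power.
All primes ≡ 3 (mod 4) appear to even power.
Search a = 0, 1, 2, … for 3204 - a² a perfect square: first hit at a = 30: 3204 - 900 = 2304 = 48².
3204 = 30² + 48² = 900 + 2304 ✓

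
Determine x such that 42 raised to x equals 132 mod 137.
131

Baby-step giant-step with step n = ⌈√137⌉ = 12.
Baby steps 42^j mod 137 (j:value) for j=0..11: 0:1, 1:42, 2:120, 3:108, 4:15, 5:82, 6:19, 7:113, 8:88, 9:134, 10:11, 11:51.
Giant-step multiplier: 42^(-12) ≡ 42^(136-12) = 42^124 ≡ 63 (mod 137).
Giant steps γ_i = 132·63^i mod 137: γ_0=132, γ_1=96, γ_2=20, γ_3=27, γ_4=57, γ_5=29, γ_6=46, γ_7=21, γ_8=90, γ_9=53, γ_10=51 (in table at j=11).
x = i·n + j = 10·12 + 11 = 131.
Check: 42^131 ≡ 132 (mod 137).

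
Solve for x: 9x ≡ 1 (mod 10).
9

gcd(9, 10) = 1, so the inverse exists.
Extended Euclidean algorithm on (10, 9):
10 = 1 × 9 + 1  ⟹  1 = (1)·10 + (-1)·9
So (-1)·9 ≡ 1 (mod 10), i.e. 9^(-1) ≡ -1 ≡ 9 (mod 10).
Check: 9 × 9 = 81 ≡ 1 (mod 10)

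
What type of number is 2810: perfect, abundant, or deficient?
deficient

Proper divisors of 2810: sum = 1 + 2 + 5 + 10 + 281 + 562 + 1405 = 2266
Since 2266 < 2810, 2810 is deficient.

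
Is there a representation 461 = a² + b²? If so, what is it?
10² + 19² (a=10, b=19)

Factorization: 461 = 461
By Fermat: n is sum of two squares iff every prime p ≡ 3 (mod 4) appears to even power.
All primes ≡ 3 (mod 4) appear to even power.
Search a = 0, 1, 2, … for 461 - a² a perfect square: first hit at a = 10: 461 - 100 = 361 = 19².
461 = 10² + 19² = 100 + 361 ✓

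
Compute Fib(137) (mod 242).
35

Matrix identity: Q^n = [[F_(n+1), F_n], [F_n, F_(n-1)]] with Q = [[1,1],[1,0]].
n = 137 = 10001001₂. Square-and-multiply, entries mod 242:
Q^1 = [[1,1],[1,0]]
Q^2 = (Q^1)² = [[2,1],[1,1]]
Q^4 = (Q^2)² = [[5,3],[3,2]]
Q^8 = (Q^4)² = [[34,21],[21,13]]
Q^17 = (Q^8)²·Q = [[164,145],[145,19]]
Q^34 = (Q^17)² = [[5,157],[157,90]]
Q^68 = (Q^34)² = [[232,153],[153,79]]
Q^137 = (Q^68)²·Q = [[186,35],[35,151]]
F_137 mod 242 = Q^137[0][1] = 35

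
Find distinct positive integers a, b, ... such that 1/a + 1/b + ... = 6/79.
1/14 + 1/222 + 1/61383

Greedy algorithm:
6/79: ceiling(79/6) = 14, use 1/14
5/1106: ceiling(1106/5) = 222, use 1/222
1/61383: ceiling(61383/1) = 61383, use 1/61383
Result: 6/79 = 1/14 + 1/222 + 1/61383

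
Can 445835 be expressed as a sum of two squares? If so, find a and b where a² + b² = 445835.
Not possible

Factorization: 445835 = 5 × 13 × 19^3
By Fermat: n is sum of two squares iff every prime p ≡ 3 (mod 4) appears to even power.
Prime(s) ≡ 3 (mod 4) with odd exponent: [(19, 3)]
Therefore 445835 cannot be expressed as a² + b².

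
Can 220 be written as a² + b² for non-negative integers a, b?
Not possible

Factorization: 220 = 2^2 × 5 × 11
By Fermat: n is sum of two squares iff every prime p ≡ 3 (mod 4) appears to even power.
Prime(s) ≡ 3 (mod 4) with odd exponent: [(11, 1)]
Therefore 220 cannot be expressed as a² + b².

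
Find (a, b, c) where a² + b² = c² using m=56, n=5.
(3111, 560, 3161)

Euclid's formula: a = m² - n², b = 2mn, c = m² + n²
m = 56, n = 5
a = 56² - 5² = 3136 - 25 = 3111
b = 2 × 56 × 5 = 560
c = 56² + 5² = 3136 + 25 = 3161
Verification: 3111² + 560² = 9678321 + 313600 = 9991921 = 3161² ✓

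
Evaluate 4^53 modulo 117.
88

Repeated squaring. Binary of 53 = 110101.
4^1 ≡ 4 (mod 117); 4^2 ≡ 16 (mod 117); 4^4 ≡ 22 (mod 117); 4^8 ≡ 16 (mod 117); 4^16 ≡ 22 (mod 117); 4^32 ≡ 16 (mod 117)
4^53 = 4^1 × 4^4 × 4^16 × 4^32 ≡ 88 (mod 117)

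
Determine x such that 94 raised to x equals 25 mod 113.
82

Baby-step giant-step with step n = ⌈√113⌉ = 11.
Baby steps 94^j mod 113 (j:value) for j=0..10: 0:1, 1:94, 2:22, 3:34, 4:32, 5:70, 6:26, 7:71, 8:7, 9:93, 10:41.
Giant-step multiplier: 94^(-11) ≡ 94^(112-11) = 94^101 ≡ 66 (mod 113).
Giant steps γ_i = 25·66^i mod 113: γ_0=25, γ_1=68, γ_2=81, γ_3=35, γ_4=50, γ_5=23, γ_6=49, γ_7=70 (in table at j=5).
x = i·n + j = 7·11 + 5 = 82.
Check: 94^82 ≡ 25 (mod 113).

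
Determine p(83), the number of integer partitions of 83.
23338469

p(n) counts ways to write n as a sum of positive integers (order ignored).
Euler's pentagonal recurrence: p(k) = p(k-1) + p(k-2) - p(k-5) - p(k-7) + p(k-12) + p(k-15) - ... (offsets j(3j∓1)/2, signs ++--, p(0)=1, p(<0)=0).
DP table for k = 0..82: p(0)=1, p(1)=1, p(2)=2, p(3)=3, p(4)=5, p(5)=7, p(6)=11, p(7)=15, p(8)=22, p(9)=30, p(10)=42, p(11)=56, p(12)=77, p(13)=101, p(14)=135, p(15)=176, p(16)=231, p(17)=297, p(18)=385, p(19)=490, p(20)=627, p(21)=792, p(22)=1002, p(23)=1255, p(24)=1575, p(25)=1958, p(26)=2436, p(27)=3010, p(28)=3718, p(29)=4565, p(30)=5604, p(31)=6842, p(32)=8349, p(33)=10143, p(34)=12310, p(35)=14883, p(36)=17977, p(37)=21637, p(38)=26015, p(39)=31185, p(40)=37338, p(41)=44583, p(42)=53174, p(43)=63261, p(44)=75175, p(45)=89134, p(46)=105558, p(47)=124754, p(48)=147273, p(49)=173525, p(50)=204226, p(51)=239943, p(52)=281589, p(53)=329931, p(54)=386155, p(55)=451276, p(56)=526823, p(57)=614154, p(58)=715220, p(59)=831820, p(60)=966467, p(61)=1121505, p(62)=1300156, p(63)=1505499, p(64)=1741630, p(65)=2012558, p(66)=2323520, p(67)=2679689, p(68)=3087735, p(69)=3554345, p(70)=4087968, p(71)=4697205, p(72)=5392783, p(73)=6185689, p(74)=7089500, p(75)=8118264, p(76)=9289091, p(77)=10619863, p(78)=12132164, p(79)=13848650, p(80)=15796476, p(81)=18004327, p(82)=20506255.
Final step: p(83) = p(82) + p(81) - p(78) - p(76) + p(71) + p(68) - p(61) - p(57) + p(48) + p(43) - p(32) - p(26) + p(13) + p(6)
= 20506255 + 18004327 - 12132164 - 9289091 + 4697205 + 3087735 - 1121505 - 614154 + 147273 + 63261 - 8349 - 2436 + 101 + 11
= 23338469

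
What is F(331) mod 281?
5

Matrix identity: Q^n = [[F_(n+1), F_n], [F_n, F_(n-1)]] with Q = [[1,1],[1,0]].
n = 331 = 101001011₂. Square-and-multiply, entries mod 281:
Q^1 = [[1,1],[1,0]]
Q^2 = (Q^1)² = [[2,1],[1,1]]
Q^5 = (Q^2)²·Q = [[8,5],[5,3]]
Q^10 = (Q^5)² = [[89,55],[55,34]]
Q^20 = (Q^10)² = [[268,21],[21,247]]
Q^41 = (Q^20)²·Q = [[185,48],[48,137]]
Q^82 = (Q^41)² = [[280,1],[1,279]]
Q^165 = (Q^82)²·Q = [[280,2],[2,278]]
Q^331 = (Q^165)²·Q = [[278,5],[5,273]]
F_331 mod 281 = Q^331[0][1] = 5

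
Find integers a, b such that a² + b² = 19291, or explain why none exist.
Not possible

Factorization: 19291 = 101 × 191
By Fermat: n is sum of two squares iff every prime p ≡ 3 (mod 4) appears to even power.
Prime(s) ≡ 3 (mod 4) with odd exponent: [(191, 1)]
Therefore 19291 cannot be expressed as a² + b².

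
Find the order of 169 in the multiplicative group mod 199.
99

199 is prime, so ord(169) divides φ(199) = 198.
Divisors of 198: 1, 2, 3, 6, 9, 11, 18, 22, 33, 66, 99, 198.
Repeated squaring: 169^1 ≡ 169, 169^2 ≡ 104, 169^4 ≡ 70, 169^8 ≡ 124, 169^16 ≡ 53, 169^32 ≡ 23, 169^64 ≡ 131, 169^128 ≡ 47 (mod 199).
Test 169^d mod 199 for each divisor d in increasing order:
169^1 ≡ 169
169^2 ≡ 104
169^3 = 169^2·169^1 ≡ 64
169^6 = 169^4·169^2 ≡ 116
169^9 = 169^8·169^1 ≡ 61
169^11 = 169^8·169^2·169^1 ≡ 175
169^18 = 169^16·169^2 ≡ 139
169^22 = 169^16·169^4·169^2 ≡ 178
169^33 = 169^32·169^1 ≡ 106
169^66 = 169^64·169^2 ≡ 92
169^99 = 169^64·169^32·169^2·169^1 ≡ 1  ← first divisor giving 1
The order is 99.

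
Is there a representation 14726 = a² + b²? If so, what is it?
Not possible

Factorization: 14726 = 2 × 37 × 199
By Fermat: n is sum of two squares iff every prime p ≡ 3 (mod 4) appears to even power.
Prime(s) ≡ 3 (mod 4) with odd exponent: [(199, 1)]
Therefore 14726 cannot be expressed as a² + b².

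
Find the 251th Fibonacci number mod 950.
799

Matrix identity: Q^n = [[F_(n+1), F_n], [F_n, F_(n-1)]] with Q = [[1,1],[1,0]].
n = 251 = 11111011₂. Square-and-multiply, entries mod 950:
Q^1 = [[1,1],[1,0]]
Q^3 = (Q^1)²·Q = [[3,2],[2,1]]
Q^7 = (Q^3)²·Q = [[21,13],[13,8]]
Q^15 = (Q^7)²·Q = [[37,610],[610,377]]
Q^31 = (Q^15)²·Q = [[909,119],[119,790]]
Q^62 = (Q^31)² = [[642,781],[781,811]]
Q^125 = (Q^62)²·Q = [[418,875],[875,493]]
Q^251 = (Q^125)²·Q = [[874,799],[799,75]]
F_251 mod 950 = Q^251[0][1] = 799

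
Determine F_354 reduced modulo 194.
18

Matrix identity: Q^n = [[F_(n+1), F_n], [F_n, F_(n-1)]] with Q = [[1,1],[1,0]].
n = 354 = 101100010₂. Square-and-multiply, entries mod 194:
Q^1 = [[1,1],[1,0]]
Q^2 = (Q^1)² = [[2,1],[1,1]]
Q^5 = (Q^2)²·Q = [[8,5],[5,3]]
Q^11 = (Q^5)²·Q = [[144,89],[89,55]]
Q^22 = (Q^11)² = [[139,57],[57,82]]
Q^44 = (Q^22)² = [[66,181],[181,79]]
Q^88 = (Q^44)² = [[63,55],[55,8]]
Q^177 = (Q^88)²·Q = [[35,10],[10,25]]
Q^354 = (Q^177)² = [[161,18],[18,143]]
F_354 mod 194 = Q^354[0][1] = 18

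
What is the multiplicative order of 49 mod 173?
86

173 is prime, so ord(49) divides φ(173) = 172.
Divisors of 172: 1, 2, 4, 43, 86, 172.
Repeated squaring: 49^1 ≡ 49, 49^2 ≡ 152, 49^4 ≡ 95, 49^8 ≡ 29, 49^16 ≡ 149, 49^32 ≡ 57, 49^64 ≡ 135, 49^128 ≡ 60 (mod 173).
Test 49^d mod 173 for each divisor d in increasing order:
49^1 ≡ 49
49^2 ≡ 152
49^4 ≡ 95
49^43 = 49^32·49^8·49^2·49^1 ≡ 172
49^86 = 49^64·49^16·49^4·49^2 ≡ 1  ← first divisor giving 1
The order is 86.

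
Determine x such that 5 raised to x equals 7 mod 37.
28

Baby-step giant-step with step n = ⌈√37⌉ = 7.
Baby steps 5^j mod 37 (j:value) for j=0..6: 0:1, 1:5, 2:25, 3:14, 4:33, 5:17, 6:11.
Giant-step multiplier: 5^(-7) ≡ 5^(36-7) = 5^29 ≡ 35 (mod 37).
Giant steps γ_i = 7·35^i mod 37: γ_0=7, γ_1=23, γ_2=28, γ_3=18, γ_4=1 (in table at j=0).
x = i·n + j = 4·7 + 0 = 28.
Check: 5^28 ≡ 7 (mod 37).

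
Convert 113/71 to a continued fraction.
[1; 1, 1, 2, 4, 3]

Euclidean algorithm steps:
113 = 1 × 71 + 42
71 = 1 × 42 + 29
42 = 1 × 29 + 13
29 = 2 × 13 + 3
13 = 4 × 3 + 1
3 = 3 × 1 + 0
Continued fraction: [1; 1, 1, 2, 4, 3]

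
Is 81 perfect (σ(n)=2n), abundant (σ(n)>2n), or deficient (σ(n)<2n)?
deficient

Proper divisors of 81: sum = 1 + 3 + 9 + 27 = 40
Since 40 < 81, 81 is deficient.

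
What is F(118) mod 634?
133

Matrix identity: Q^n = [[F_(n+1), F_n], [F_n, F_(n-1)]] with Q = [[1,1],[1,0]].
n = 118 = 1110110₂. Square-and-multiply, entries mod 634:
Q^1 = [[1,1],[1,0]]
Q^3 = (Q^1)²·Q = [[3,2],[2,1]]
Q^7 = (Q^3)²·Q = [[21,13],[13,8]]
Q^14 = (Q^7)² = [[610,377],[377,233]]
Q^29 = (Q^14)²·Q = [[232,55],[55,177]]
Q^59 = (Q^29)²·Q = [[94,423],[423,305]]
Q^118 = (Q^59)² = [[101,133],[133,602]]
F_118 mod 634 = Q^118[0][1] = 133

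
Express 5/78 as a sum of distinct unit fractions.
1/16 + 1/624

Greedy algorithm:
5/78: ceiling(78/5) = 16, use 1/16
1/624: ceiling(624/1) = 624, use 1/624
Result: 5/78 = 1/16 + 1/624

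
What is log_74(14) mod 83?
59

Baby-step giant-step with step n = ⌈√83⌉ = 10.
Baby steps 74^j mod 83 (j:value) for j=0..9: 0:1, 1:74, 2:81, 3:18, 4:4, 5:47, 6:75, 7:72, 8:16, 9:22.
Giant-step multiplier: 74^(-10) ≡ 74^(82-10) = 74^72 ≡ 70 (mod 83).
Giant steps γ_i = 14·70^i mod 83: γ_0=14, γ_1=67, γ_2=42, γ_3=35, γ_4=43, γ_5=22 (in table at j=9).
x = i·n + j = 5·10 + 9 = 59.
Check: 74^59 ≡ 14 (mod 83).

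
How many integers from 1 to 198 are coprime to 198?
60

198 = 2 × 3^2 × 11
φ(n) = n × ∏(1 - 1/p) for each prime p dividing n
φ(198) = 198 × (1 - 1/2) × (1 - 1/3) × (1 - 1/11) = 60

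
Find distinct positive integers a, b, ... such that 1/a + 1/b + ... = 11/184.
1/17 + 1/1043 + 1/3262504

Greedy algorithm:
11/184: ceiling(184/11) = 17, use 1/17
3/3128: ceiling(3128/3) = 1043, use 1/1043
1/3262504: ceiling(3262504/1) = 3262504, use 1/3262504
Result: 11/184 = 1/17 + 1/1043 + 1/3262504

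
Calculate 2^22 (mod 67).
37

Repeated squaring. Binary of 22 = 10110.
2^1 ≡ 2 (mod 67); 2^2 ≡ 4 (mod 67); 2^4 ≡ 16 (mod 67); 2^8 ≡ 55 (mod 67); 2^16 ≡ 10 (mod 67)
2^22 = 2^2 × 2^4 × 2^16 ≡ 37 (mod 67)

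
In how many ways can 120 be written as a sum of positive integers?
1844349560

p(n) counts ways to write n as a sum of positive integers (order ignored).
Euler's pentagonal recurrence: p(k) = p(k-1) + p(k-2) - p(k-5) - p(k-7) + p(k-12) + p(k-15) - ... (offsets j(3j∓1)/2, signs ++--, p(0)=1, p(<0)=0).
DP table for k = 0..119: p(0)=1, p(1)=1, p(2)=2, p(3)=3, p(4)=5, p(5)=7, p(6)=11, p(7)=15, p(8)=22, p(9)=30, p(10)=42, p(11)=56, p(12)=77, p(13)=101, p(14)=135, p(15)=176, p(16)=231, p(17)=297, p(18)=385, p(19)=490, p(20)=627, p(21)=792, p(22)=1002, p(23)=1255, p(24)=1575, p(25)=1958, p(26)=2436, p(27)=3010, p(28)=3718, p(29)=4565, p(30)=5604, p(31)=6842, p(32)=8349, p(33)=10143, p(34)=12310, p(35)=14883, p(36)=17977, p(37)=21637, p(38)=26015, p(39)=31185, p(40)=37338, p(41)=44583, p(42)=53174, p(43)=63261, p(44)=75175, p(45)=89134, p(46)=105558, p(47)=124754, p(48)=147273, p(49)=173525, p(50)=204226, p(51)=239943, p(52)=281589, p(53)=329931, p(54)=386155, p(55)=451276, p(56)=526823, p(57)=614154, p(58)=715220, p(59)=831820, p(60)=966467, p(61)=1121505, p(62)=1300156, p(63)=1505499, p(64)=1741630, p(65)=2012558, p(66)=2323520, p(67)=2679689, p(68)=3087735, p(69)=3554345, p(70)=4087968, p(71)=4697205, p(72)=5392783, p(73)=6185689, p(74)=7089500, p(75)=8118264, p(76)=9289091, p(77)=10619863, p(78)=12132164, p(79)=13848650, p(80)=15796476, p(81)=18004327, p(82)=20506255, p(83)=23338469, p(84)=26543660, p(85)=30167357, p(86)=34262962, p(87)=38887673, p(88)=44108109, p(89)=49995925, p(90)=56634173, p(91)=64112359, p(92)=72533807, p(93)=82010177, p(94)=92669720, p(95)=104651419, p(96)=118114304, p(97)=133230930, p(98)=150198136, p(99)=169229875, p(100)=190569292, p(101)=214481126, p(102)=241265379, p(103)=271248950, p(104)=304801365, p(105)=342325709, p(106)=384276336, p(107)=431149389, p(108)=483502844, p(109)=541946240, p(110)=607163746, p(111)=679903203, p(112)=761002156, p(113)=851376628, p(114)=952050665, p(115)=1064144451, p(116)=1188908248, p(117)=1327710076, p(118)=1482074143, p(119)=1653668665.
Final step: p(120) = p(119) + p(118) - p(115) - p(113) + p(108) + p(105) - p(98) - p(94) + p(85) + p(80) - p(69) - p(63) + p(50) + p(43) - p(28) - p(20) + p(3)
= 1653668665 + 1482074143 - 1064144451 - 851376628 + 483502844 + 342325709 - 150198136 - 92669720 + 30167357 + 15796476 - 3554345 - 1505499 + 204226 + 63261 - 3718 - 627 + 3
= 1844349560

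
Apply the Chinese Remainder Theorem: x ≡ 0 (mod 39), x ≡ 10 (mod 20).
390

Using Chinese Remainder Theorem:
M = 39 × 20 = 780
M1 = 20, M2 = 39
y1 = 20^(-1) mod 39 = 2
y2 = 39^(-1) mod 20 = 19
x = (0×20×2 + 10×39×19) mod 780 = 390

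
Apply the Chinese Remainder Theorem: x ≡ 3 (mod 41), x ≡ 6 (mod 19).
44

Using Chinese Remainder Theorem:
M = 41 × 19 = 779
M1 = 19, M2 = 41
y1 = 19^(-1) mod 41 = 13
y2 = 41^(-1) mod 19 = 13
x = (3×19×13 + 6×41×13) mod 779 = 44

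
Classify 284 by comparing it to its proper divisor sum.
deficient

Proper divisors of 284: sum = 1 + 2 + 4 + 71 + 142 = 220
Since 220 < 284, 284 is deficient.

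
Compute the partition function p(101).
214481126

p(n) counts ways to write n as a sum of positive integers (order ignored).
Euler's pentagonal recurrence: p(k) = p(k-1) + p(k-2) - p(k-5) - p(k-7) + p(k-12) + p(k-15) - ... (offsets j(3j∓1)/2, signs ++--, p(0)=1, p(<0)=0).
DP table for k = 0..100: p(0)=1, p(1)=1, p(2)=2, p(3)=3, p(4)=5, p(5)=7, p(6)=11, p(7)=15, p(8)=22, p(9)=30, p(10)=42, p(11)=56, p(12)=77, p(13)=101, p(14)=135, p(15)=176, p(16)=231, p(17)=297, p(18)=385, p(19)=490, p(20)=627, p(21)=792, p(22)=1002, p(23)=1255, p(24)=1575, p(25)=1958, p(26)=2436, p(27)=3010, p(28)=3718, p(29)=4565, p(30)=5604, p(31)=6842, p(32)=8349, p(33)=10143, p(34)=12310, p(35)=14883, p(36)=17977, p(37)=21637, p(38)=26015, p(39)=31185, p(40)=37338, p(41)=44583, p(42)=53174, p(43)=63261, p(44)=75175, p(45)=89134, p(46)=105558, p(47)=124754, p(48)=147273, p(49)=173525, p(50)=204226, p(51)=239943, p(52)=281589, p(53)=329931, p(54)=386155, p(55)=451276, p(56)=526823, p(57)=614154, p(58)=715220, p(59)=831820, p(60)=966467, p(61)=1121505, p(62)=1300156, p(63)=1505499, p(64)=1741630, p(65)=2012558, p(66)=2323520, p(67)=2679689, p(68)=3087735, p(69)=3554345, p(70)=4087968, p(71)=4697205, p(72)=5392783, p(73)=6185689, p(74)=7089500, p(75)=8118264, p(76)=9289091, p(77)=10619863, p(78)=12132164, p(79)=13848650, p(80)=15796476, p(81)=18004327, p(82)=20506255, p(83)=23338469, p(84)=26543660, p(85)=30167357, p(86)=34262962, p(87)=38887673, p(88)=44108109, p(89)=49995925, p(90)=56634173, p(91)=64112359, p(92)=72533807, p(93)=82010177, p(94)=92669720, p(95)=104651419, p(96)=118114304, p(97)=133230930, p(98)=150198136, p(99)=169229875, p(100)=190569292.
Final step: p(101) = p(100) + p(99) - p(96) - p(94) + p(89) + p(86) - p(79) - p(75) + p(66) + p(61) - p(50) - p(44) + p(31) + p(24) - p(9) - p(1)
= 190569292 + 169229875 - 118114304 - 92669720 + 49995925 + 34262962 - 13848650 - 8118264 + 2323520 + 1121505 - 204226 - 75175 + 6842 + 1575 - 30 - 1
= 214481126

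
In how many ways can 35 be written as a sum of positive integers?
14883

p(n) counts ways to write n as a sum of positive integers (order ignored).
Euler's pentagonal recurrence: p(k) = p(k-1) + p(k-2) - p(k-5) - p(k-7) + p(k-12) + p(k-15) - ... (offsets j(3j∓1)/2, signs ++--, p(0)=1, p(<0)=0).
DP table for k = 0..34: p(0)=1, p(1)=1, p(2)=2, p(3)=3, p(4)=5, p(5)=7, p(6)=11, p(7)=15, p(8)=22, p(9)=30, p(10)=42, p(11)=56, p(12)=77, p(13)=101, p(14)=135, p(15)=176, p(16)=231, p(17)=297, p(18)=385, p(19)=490, p(20)=627, p(21)=792, p(22)=1002, p(23)=1255, p(24)=1575, p(25)=1958, p(26)=2436, p(27)=3010, p(28)=3718, p(29)=4565, p(30)=5604, p(31)=6842, p(32)=8349, p(33)=10143, p(34)=12310.
Final step: p(35) = p(34) + p(33) - p(30) - p(28) + p(23) + p(20) - p(13) - p(9) + p(0)
= 12310 + 10143 - 5604 - 3718 + 1255 + 627 - 101 - 30 + 1
= 14883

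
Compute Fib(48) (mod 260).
96

Matrix identity: Q^n = [[F_(n+1), F_n], [F_n, F_(n-1)]] with Q = [[1,1],[1,0]].
n = 48 = 110000₂. Square-and-multiply, entries mod 260:
Q^1 = [[1,1],[1,0]]
Q^3 = (Q^1)²·Q = [[3,2],[2,1]]
Q^6 = (Q^3)² = [[13,8],[8,5]]
Q^12 = (Q^6)² = [[233,144],[144,89]]
Q^24 = (Q^12)² = [[145,88],[88,57]]
Q^48 = (Q^24)² = [[169,96],[96,73]]
F_48 mod 260 = Q^48[0][1] = 96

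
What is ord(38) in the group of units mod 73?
36

73 is prime, so ord(38) divides φ(73) = 72.
Divisors of 72: 1, 2, 3, 4, 6, 8, 9, 12, 18, 24, 36, 72.
Repeated squaring: 38^1 ≡ 38, 38^2 ≡ 57, 38^4 ≡ 37, 38^8 ≡ 55, 38^16 ≡ 32, 38^32 ≡ 2, 38^64 ≡ 4 (mod 73).
Test 38^d mod 73 for each divisor d in increasing order:
38^1 ≡ 38
38^2 ≡ 57
38^3 = 38^2·38^1 ≡ 49
38^4 ≡ 37
38^6 = 38^4·38^2 ≡ 65
38^8 ≡ 55
38^9 = 38^8·38^1 ≡ 46
38^12 = 38^8·38^4 ≡ 64
38^18 = 38^16·38^2 ≡ 72
38^24 = 38^16·38^8 ≡ 8
38^36 = 38^32·38^4 ≡ 1  ← first divisor giving 1
The order is 36.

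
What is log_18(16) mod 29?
8

Baby-step giant-step with step n = ⌈√29⌉ = 6.
Baby steps 18^j mod 29 (j:value) for j=0..5: 0:1, 1:18, 2:5, 3:3, 4:25, 5:15.
Giant-step multiplier: 18^(-6) ≡ 18^(28-6) = 18^22 ≡ 13 (mod 29).
Giant steps γ_i = 16·13^i mod 29: γ_0=16, γ_1=5 (in table at j=2).
x = i·n + j = 1·6 + 2 = 8.
Check: 18^8 ≡ 16 (mod 29).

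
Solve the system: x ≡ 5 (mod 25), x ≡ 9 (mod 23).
55

Using Chinese Remainder Theorem:
M = 25 × 23 = 575
M1 = 23, M2 = 25
y1 = 23^(-1) mod 25 = 12
y2 = 25^(-1) mod 23 = 12
x = (5×23×12 + 9×25×12) mod 575 = 55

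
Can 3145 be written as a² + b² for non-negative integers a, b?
3² + 56² (a=3, b=56)

Factorization: 3145 = 5 × 17 × 37
By Fermat: n is sum of two squares iff every prime p ≡ 3 (mod 4) appears to even power.
All primes ≡ 3 (mod 4) appear to even power.
Search a = 0, 1, 2, … for 3145 - a² a perfect square: first hit at a = 3: 3145 - 9 = 3136 = 56².
3145 = 3² + 56² = 9 + 3136 ✓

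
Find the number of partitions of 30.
5604

p(n) counts ways to write n as a sum of positive integers (order ignored).
Euler's pentagonal recurrence: p(k) = p(k-1) + p(k-2) - p(k-5) - p(k-7) + p(k-12) + p(k-15) - ... (offsets j(3j∓1)/2, signs ++--, p(0)=1, p(<0)=0).
DP table for k = 0..29: p(0)=1, p(1)=1, p(2)=2, p(3)=3, p(4)=5, p(5)=7, p(6)=11, p(7)=15, p(8)=22, p(9)=30, p(10)=42, p(11)=56, p(12)=77, p(13)=101, p(14)=135, p(15)=176, p(16)=231, p(17)=297, p(18)=385, p(19)=490, p(20)=627, p(21)=792, p(22)=1002, p(23)=1255, p(24)=1575, p(25)=1958, p(26)=2436, p(27)=3010, p(28)=3718, p(29)=4565.
Final step: p(30) = p(29) + p(28) - p(25) - p(23) + p(18) + p(15) - p(8) - p(4)
= 4565 + 3718 - 1958 - 1255 + 385 + 176 - 22 - 5
= 5604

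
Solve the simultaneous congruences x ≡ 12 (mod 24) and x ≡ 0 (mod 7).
84

Using Chinese Remainder Theorem:
M = 24 × 7 = 168
M1 = 7, M2 = 24
y1 = 7^(-1) mod 24 = 7
y2 = 24^(-1) mod 7 = 5
x = (12×7×7 + 0×24×5) mod 168 = 84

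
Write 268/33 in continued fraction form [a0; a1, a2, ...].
[8; 8, 4]

Euclidean algorithm steps:
268 = 8 × 33 + 4
33 = 8 × 4 + 1
4 = 4 × 1 + 0
Continued fraction: [8; 8, 4]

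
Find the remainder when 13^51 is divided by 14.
13

Repeated squaring. Binary of 51 = 110011.
13^1 ≡ 13 (mod 14); 13^2 ≡ 1 (mod 14); 13^4 ≡ 1 (mod 14); 13^8 ≡ 1 (mod 14); 13^16 ≡ 1 (mod 14); 13^32 ≡ 1 (mod 14)
13^51 = 13^1 × 13^2 × 13^16 × 13^32 ≡ 13 (mod 14)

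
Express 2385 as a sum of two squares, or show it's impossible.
9² + 48² (a=9, b=48)

Factorization: 2385 = 3^2 × 5 × 53
By Fermat: n is sum of two squares iff every prime p ≡ 3 (mod 4) appears to even power.
All primes ≡ 3 (mod 4) appear to even power.
Search a = 0, 1, 2, … for 2385 - a² a perfect square: first hit at a = 9: 2385 - 81 = 2304 = 48².
2385 = 9² + 48² = 81 + 2304 ✓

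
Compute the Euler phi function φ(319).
280

319 = 11 × 29
φ(n) = n × ∏(1 - 1/p) for each prime p dividing n
φ(319) = 319 × (1 - 1/11) × (1 - 1/29) = 280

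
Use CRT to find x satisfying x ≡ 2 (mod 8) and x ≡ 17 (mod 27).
98

Using Chinese Remainder Theorem:
M = 8 × 27 = 216
M1 = 27, M2 = 8
y1 = 27^(-1) mod 8 = 3
y2 = 8^(-1) mod 27 = 17
x = (2×27×3 + 17×8×17) mod 216 = 98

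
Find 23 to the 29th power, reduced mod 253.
23

Repeated squaring. Binary of 29 = 11101.
23^1 ≡ 23 (mod 253); 23^2 ≡ 23 (mod 253); 23^4 ≡ 23 (mod 253); 23^8 ≡ 23 (mod 253); 23^16 ≡ 23 (mod 253)
23^29 = 23^1 × 23^4 × 23^8 × 23^16 ≡ 23 (mod 253)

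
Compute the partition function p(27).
3010

p(n) counts ways to write n as a sum of positive integers (order ignored).
Euler's pentagonal recurrence: p(k) = p(k-1) + p(k-2) - p(k-5) - p(k-7) + p(k-12) + p(k-15) - ... (offsets j(3j∓1)/2, signs ++--, p(0)=1, p(<0)=0).
DP table for k = 0..26: p(0)=1, p(1)=1, p(2)=2, p(3)=3, p(4)=5, p(5)=7, p(6)=11, p(7)=15, p(8)=22, p(9)=30, p(10)=42, p(11)=56, p(12)=77, p(13)=101, p(14)=135, p(15)=176, p(16)=231, p(17)=297, p(18)=385, p(19)=490, p(20)=627, p(21)=792, p(22)=1002, p(23)=1255, p(24)=1575, p(25)=1958, p(26)=2436.
Final step: p(27) = p(26) + p(25) - p(22) - p(20) + p(15) + p(12) - p(5) - p(1)
= 2436 + 1958 - 1002 - 627 + 176 + 77 - 7 - 1
= 3010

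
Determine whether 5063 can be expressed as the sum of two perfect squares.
Not possible

Factorization: 5063 = 61 × 83
By Fermat: n is sum of two squares iff every prime p ≡ 3 (mod 4) appears to even power.
Prime(s) ≡ 3 (mod 4) with odd exponent: [(83, 1)]
Therefore 5063 cannot be expressed as a² + b².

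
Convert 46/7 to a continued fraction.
[6; 1, 1, 3]

Euclidean algorithm steps:
46 = 6 × 7 + 4
7 = 1 × 4 + 3
4 = 1 × 3 + 1
3 = 3 × 1 + 0
Continued fraction: [6; 1, 1, 3]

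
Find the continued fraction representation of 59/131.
[0; 2, 4, 1, 1, 6]

Euclidean algorithm steps:
59 = 0 × 131 + 59
131 = 2 × 59 + 13
59 = 4 × 13 + 7
13 = 1 × 7 + 6
7 = 1 × 6 + 1
6 = 6 × 1 + 0
Continued fraction: [0; 2, 4, 1, 1, 6]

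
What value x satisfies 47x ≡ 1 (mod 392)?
367

gcd(47, 392) = 1, so the inverse exists.
Extended Euclidean algorithm on (392, 47):
392 = 8 × 47 + 16  ⟹  16 = (1)·392 + (-8)·47
47 = 2 × 16 + 15  ⟹  15 = (-2)·392 + (17)·47
16 = 1 × 15 + 1  ⟹  1 = (3)·392 + (-25)·47
So (-25)·47 ≡ 1 (mod 392), i.e. 47^(-1) ≡ -25 ≡ 367 (mod 392).
Check: 47 × 367 = 17249 ≡ 1 (mod 392)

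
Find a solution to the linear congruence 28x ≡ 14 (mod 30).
x ≡ 8 (mod 15)

gcd(28, 30) = 2, which divides 14, so solutions exist.
Divide through by 2: 14x ≡ 7 (mod 15).
Find 14^(-1) mod 15 by the extended Euclidean algorithm:
15 = 1 × 14 + 1  ⟹  1 = (1)·15 + (-1)·14
So (-1)·14 ≡ 1 (mod 15), i.e. 14^(-1) ≡ -1 ≡ 14 (mod 15).
x ≡ 14 × 7 = 98 ≡ 8 (mod 15).
Check: 28 × 8 = 224 ≡ 14 (mod 30).
x ≡ 8 (mod 15), giving 2 solutions mod 30.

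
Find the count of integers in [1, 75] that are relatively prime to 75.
40

75 = 3 × 5^2
φ(n) = n × ∏(1 - 1/p) for each prime p dividing n
φ(75) = 75 × (1 - 1/3) × (1 - 1/5) = 40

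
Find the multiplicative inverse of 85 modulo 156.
145

gcd(85, 156) = 1, so the inverse exists.
Extended Euclidean algorithm on (156, 85):
156 = 1 × 85 + 71  ⟹  71 = (1)·156 + (-1)·85
85 = 1 × 71 + 14  ⟹  14 = (-1)·156 + (2)·85
71 = 5 × 14 + 1  ⟹  1 = (6)·156 + (-11)·85
So (-11)·85 ≡ 1 (mod 156), i.e. 85^(-1) ≡ -11 ≡ 145 (mod 156).
Check: 85 × 145 = 12325 ≡ 1 (mod 156)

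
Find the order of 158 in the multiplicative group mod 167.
166

167 is prime, so ord(158) divides φ(167) = 166.
Divisors of 166: 1, 2, 83, 166.
Repeated squaring: 158^1 ≡ 158, 158^2 ≡ 81, 158^4 ≡ 48, 158^8 ≡ 133, 158^16 ≡ 154, 158^32 ≡ 2, 158^64 ≡ 4, 158^128 ≡ 16 (mod 167).
Test 158^d mod 167 for each divisor d in increasing order:
158^1 ≡ 158
158^2 ≡ 81
158^83 = 158^64·158^16·158^2·158^1 ≡ 166
158^166 = 158^128·158^32·158^4·158^2 ≡ 1  ← first divisor giving 1
The order is 166.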